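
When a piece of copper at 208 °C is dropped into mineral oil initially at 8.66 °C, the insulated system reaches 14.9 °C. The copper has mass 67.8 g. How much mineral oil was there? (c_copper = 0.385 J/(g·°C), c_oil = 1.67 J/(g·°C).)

m ≈ 484 g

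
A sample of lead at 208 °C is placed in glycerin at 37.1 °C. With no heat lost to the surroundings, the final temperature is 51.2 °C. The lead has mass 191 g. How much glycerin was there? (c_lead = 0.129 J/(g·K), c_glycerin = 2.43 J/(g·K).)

|Q_lead| = |Q_glycerin|:
191×0.129×(208 − 51.2) = m×2.43×(51.2 − 37.1)
34.26 m = 3863.4  ⇒  m ≈ 112.8 g

m ≈ 113 g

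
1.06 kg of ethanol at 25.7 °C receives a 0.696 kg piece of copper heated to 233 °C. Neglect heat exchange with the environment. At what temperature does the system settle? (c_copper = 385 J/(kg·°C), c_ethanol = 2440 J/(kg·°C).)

T_f ≈ 45.2 °C

T_f is the heat-capacity-weighted average of the initial temperatures:
T_f = (267.96*233 + 2586.4*25.7) / (267.96 + 2586.4)
    = 128905 / 2854.4 ≈ 45.16 °C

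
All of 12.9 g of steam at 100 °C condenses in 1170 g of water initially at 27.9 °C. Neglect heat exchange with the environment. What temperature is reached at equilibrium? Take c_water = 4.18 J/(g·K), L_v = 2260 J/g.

Let T be the final temperature. ΣQ_i = 0:
condense steam: −12.9×2260 = −29154
  condensate cools 100→T: 12.9×4.18×(T − 100) = 53.92(T − 100)
  original water: 4890.6(T − 27.9)
4944.5 T = 29154 + 5392.2 + 136448 = 170994
T ≈ 34.58 °C — below 100 °C, confirming all the steam condensed.

T_f ≈ 34.6 °C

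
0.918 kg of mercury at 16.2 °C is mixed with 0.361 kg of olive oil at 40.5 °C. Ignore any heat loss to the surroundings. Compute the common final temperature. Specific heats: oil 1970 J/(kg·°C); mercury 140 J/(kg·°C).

T_f = Σ m_i c_i T_i / Σ m_i c_i:
T_f = (711.17·40.5 + 128.52·16.2) / (711.17 + 128.52)
    = 30884 / 839.69 ≈ 36.78 °C

T_f ≈ 36.8 °C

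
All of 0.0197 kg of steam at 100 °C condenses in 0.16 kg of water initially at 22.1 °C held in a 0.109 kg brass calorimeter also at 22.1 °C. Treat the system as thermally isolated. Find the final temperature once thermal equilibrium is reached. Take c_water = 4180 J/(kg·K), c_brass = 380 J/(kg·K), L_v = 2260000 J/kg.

T_f ≈ 86.4 °C

Sum of m c ΔT and latent-heat terms is zero:
latent heat released on condensation: 0.0197×2260000 = 44522; condensate cools 100→T: 0.0197×4180×(T − 100) = 82.35(T − 100); original water: 668.8(T − 22.1); brass cup: 0.109×380×(T − 22.1) = 41.42(T − 22.1)
792.57 T = 44522 + 8234.6 + 15696 = 68452
T ≈ 86.37 °C, under the boiling point, so the assumption holds.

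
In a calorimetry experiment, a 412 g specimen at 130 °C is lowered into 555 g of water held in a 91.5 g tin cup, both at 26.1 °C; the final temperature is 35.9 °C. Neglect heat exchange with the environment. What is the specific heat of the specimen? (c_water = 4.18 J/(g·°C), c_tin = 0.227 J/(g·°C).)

Heat gained plus heat lost sum to zero:
412·c·(35.9 − 130) + 555·4.18·(35.9 − 26.1) + 91.5·0.227·(35.9 − 26.1) = 0
-38769 c = -22939
c = -22939/-38769 ≈ 0.5917 J/(g·°C)

c ≈ 0.592 J/(g·°C)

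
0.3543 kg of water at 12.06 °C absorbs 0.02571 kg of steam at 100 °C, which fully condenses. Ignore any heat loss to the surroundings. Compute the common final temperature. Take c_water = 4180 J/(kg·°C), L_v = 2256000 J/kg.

Energy conservation, ΣQ = 0:
condense steam: −0.02571·2256000 = −58002; condensed water 100 °C→T: 107.47(T − 100); water warms: 0.3543·4180·(T − 12.06) = 1481(T − 12.06)
1588.4 T = 58002 + 10747 + 17861 = 86609
T ≈ 54.52 °C (< 100 °C, so full condensation is consistent).

T_f ≈ 54.5 °C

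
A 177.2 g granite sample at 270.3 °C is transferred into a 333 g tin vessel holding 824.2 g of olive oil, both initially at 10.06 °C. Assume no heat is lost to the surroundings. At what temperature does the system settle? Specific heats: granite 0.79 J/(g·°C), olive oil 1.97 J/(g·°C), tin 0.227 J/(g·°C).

T_f ≈ 29.9 °C

Conservation of energy gives ΣQ = 0:
177.2×0.79×(T − 270.3) + 824.2×1.97×(T − 10.06) + 333×0.227×(T − 10.06) = 0
139.99(T − 270.3) + 1623.7(T − 10.06) + 75.59(T − 10.06) = 0
(139.99 + 1623.7 + 75.59) T = 139.99×270.3 + 1623.7×10.06 + 75.59×10.06
T ≈ 29.87 °C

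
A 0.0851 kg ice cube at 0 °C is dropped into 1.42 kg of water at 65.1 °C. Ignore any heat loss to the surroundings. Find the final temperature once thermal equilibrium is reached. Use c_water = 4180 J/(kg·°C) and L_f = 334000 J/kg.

T_f ≈ 56.9 °C

Setting the total heat transfer to zero:
latent heat to melt: 0.0851×334000 = 28423
  warm the meltwater: 355.72 T
  water cools: 1.42×4180×(T − 65.1) = 5935.6(T − 65.1)
6291.3 T = 386408 − 28423 = 357984
T ≈ 56.90 °C — above 0 °C, consistent with complete melting.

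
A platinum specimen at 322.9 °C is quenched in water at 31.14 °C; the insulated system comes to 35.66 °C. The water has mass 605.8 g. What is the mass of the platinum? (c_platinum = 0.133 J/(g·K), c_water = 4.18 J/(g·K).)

Conservation of energy gives ΣQ = 0:
m×0.133×(35.66 − 322.9) + 605.8×4.18×(35.66 − 31.14) = 0
-38.2 m = -11446
m = -11446/-38.2 ≈ 299.6 g

m ≈ 300 g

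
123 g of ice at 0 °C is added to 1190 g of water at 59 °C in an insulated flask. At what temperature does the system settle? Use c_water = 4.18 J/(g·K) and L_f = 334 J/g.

Conservation of energy gives ΣQ = 0:
melt ice: 123×334 = 41082; warm the meltwater: 514.14 T; water: 4974.2(T − 59)
5488.3 T = 293478 − 41082 = 252396
T ≈ 45.99 °C (positive, so assuming full melt was valid).

T_f ≈ 46.0 °C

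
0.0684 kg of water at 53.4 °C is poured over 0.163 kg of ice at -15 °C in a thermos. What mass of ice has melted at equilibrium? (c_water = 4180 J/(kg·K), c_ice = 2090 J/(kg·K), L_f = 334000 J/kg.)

Heat available from the water dropping to 0 °C: 0.0684×4180×53.4 = 15268 J.
Of that, 0.163×2090×15 = 5110.1 J goes to bring the ice to 0 °C, leaving 10158 J.
To melt every bit of ice: 0.163×334000 = 54442 J.
That's not enough to melt it all — equilibrium is at 0 °C with ice remaining.
Mass melted = 10158/334000 ≈ 0.03041 kg.

m_melted ≈ 0.0304 kg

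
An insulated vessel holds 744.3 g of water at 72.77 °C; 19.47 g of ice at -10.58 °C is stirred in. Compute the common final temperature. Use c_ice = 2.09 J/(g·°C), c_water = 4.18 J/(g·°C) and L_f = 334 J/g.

T_f ≈ 68.7 °C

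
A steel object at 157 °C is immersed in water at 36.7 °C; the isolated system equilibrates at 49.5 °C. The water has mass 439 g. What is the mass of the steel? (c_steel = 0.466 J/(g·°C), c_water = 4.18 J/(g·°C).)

m ≈ 469 g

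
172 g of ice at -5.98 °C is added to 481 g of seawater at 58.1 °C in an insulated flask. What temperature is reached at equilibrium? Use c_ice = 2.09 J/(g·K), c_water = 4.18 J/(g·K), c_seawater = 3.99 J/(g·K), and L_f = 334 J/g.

T_f ≈ 19.7 °C

Energy balance with sensible and latent terms:
ice -5.98→0 °C: 172·2.09·5.98 = 2149.7
  melt ice: 172·334 = 57448
  meltwater 0→T: 172·4.18·T = 718.96 T
  seawater: 1919.2(T − 58.1)
2638.2 T = 111505 − 59598 = 51907
T ≈ 19.68 °C (positive, so assuming full melt was valid).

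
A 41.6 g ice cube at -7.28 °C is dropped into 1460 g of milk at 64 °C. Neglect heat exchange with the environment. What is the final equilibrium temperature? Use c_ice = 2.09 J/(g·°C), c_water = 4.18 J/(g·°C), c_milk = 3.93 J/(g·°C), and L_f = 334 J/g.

Conservation of energy gives ΣQ = 0:
warm ice to 0 °C: 41.6·2.09·(0 − (-7.28)) = 632.95
  latent heat to melt: 41.6·334 = 13894
  warm the meltwater: 173.89 T
  milk: 5737.8(T − 64)
5911.7 T = 367219 − 14527 = 352692
T ≈ 59.66 °C. Since T > 0 °C, the all-ice-melts assumption holds.

T_f ≈ 59.7 °C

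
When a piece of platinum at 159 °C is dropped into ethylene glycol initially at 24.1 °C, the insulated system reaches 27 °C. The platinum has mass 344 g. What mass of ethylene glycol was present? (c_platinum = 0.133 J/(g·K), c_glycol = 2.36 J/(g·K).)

m ≈ 882 g

Heat lost by the platinum = heat gained by the glycol:
344×0.133×(159 − 27) = m×2.36×(27 − 24.1)
6.844 m = 6039.3  ⇒  m ≈ 882.4 g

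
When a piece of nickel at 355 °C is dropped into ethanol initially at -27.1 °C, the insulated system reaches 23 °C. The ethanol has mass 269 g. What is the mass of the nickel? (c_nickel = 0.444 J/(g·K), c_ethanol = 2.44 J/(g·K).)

Heat gained plus heat lost sum to zero:
m·0.444·(23 − 355) + 269·2.44·(23 − (-27.1)) = 0
-147.41 m = -32884
m = -32884/-147.41 ≈ 223.1 g

m ≈ 223 g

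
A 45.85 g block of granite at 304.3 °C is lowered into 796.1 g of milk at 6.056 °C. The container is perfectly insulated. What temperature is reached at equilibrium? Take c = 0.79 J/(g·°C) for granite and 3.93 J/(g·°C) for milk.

T_f ≈ 9.5 °C

Heat gained plus heat lost sum to zero:
45.85×0.79×(T − 304.3) + 796.1×3.93×(T − 6.056) = 0
36.22(T − 304.3) + 3128.7(T − 6.056) = 0
3164.9 T = 29969
T = 29969 / 3164.9 = 9.47 °C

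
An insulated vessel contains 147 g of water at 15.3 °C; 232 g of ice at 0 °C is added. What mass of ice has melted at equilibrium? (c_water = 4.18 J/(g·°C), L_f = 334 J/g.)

m_melted ≈ 28.1 g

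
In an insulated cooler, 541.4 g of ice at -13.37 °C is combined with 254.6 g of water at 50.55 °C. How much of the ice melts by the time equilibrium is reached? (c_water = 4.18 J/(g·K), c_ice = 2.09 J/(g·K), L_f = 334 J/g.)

Cooling the water to 0 °C releases 254.6·4.18·50.55 = 53797 J.
Of that, 541.4·2.09·13.37 = 15129 J goes to bring the ice to 0 °C, leaving 38668 J.
To melt every bit of ice: 541.4·334 = 180828 J.
Since 38668 < 180828 J, not all the ice melts; equilibrium is at 0 °C.
Mass melted = 38668/334 ≈ 115.8 g.

m_melted ≈ 116 g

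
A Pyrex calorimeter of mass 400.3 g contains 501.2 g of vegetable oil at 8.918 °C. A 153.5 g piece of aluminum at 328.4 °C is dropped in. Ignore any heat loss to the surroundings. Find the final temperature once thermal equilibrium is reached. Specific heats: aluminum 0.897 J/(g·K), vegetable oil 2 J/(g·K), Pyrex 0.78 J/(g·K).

T_f ≈ 39.2 °C

T_f is the heat-capacity-weighted average of the initial temperatures:
T_f = (137.69*328.4 + 1002.4*8.918 + 312.23*8.918) / (137.69 + 1002.4 + 312.23)
    = 56941 / 1452.3 ≈ 39.21 °C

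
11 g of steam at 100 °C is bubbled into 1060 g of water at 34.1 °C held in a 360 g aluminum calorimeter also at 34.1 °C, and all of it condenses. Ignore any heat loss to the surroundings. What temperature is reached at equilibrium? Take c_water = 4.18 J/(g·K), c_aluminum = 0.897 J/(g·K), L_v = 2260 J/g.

Heat gained plus heat lost sum to zero:
steam→water at 100 °C releases m L_v = 11×2260 = 24860
  condensed water 100 °C→T: 45.98(T − 100)
  original water: 4430.8(T − 34.1)
  aluminum cup: 360×0.897×(T − 34.1) = 322.92(T − 34.1)
4799.7 T = 24860 + 4598 + 162102 = 191560
T ≈ 39.91 °C, under the boiling point, so the assumption holds.

T_f ≈ 39.9 °C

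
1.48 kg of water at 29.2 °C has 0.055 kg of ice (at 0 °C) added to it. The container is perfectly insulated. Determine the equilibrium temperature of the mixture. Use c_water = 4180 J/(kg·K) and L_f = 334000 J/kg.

T_f ≈ 25.3 °C

Conservation of energy gives ΣQ = 0:
latent heat to melt: 0.055·334000 = 18370; warm the meltwater: 229.9 T; water: 6186.4(T − 29.2)
6416.3 T = 180643 − 18370 = 162273
T ≈ 25.29 °C — above 0 °C, consistent with complete melting.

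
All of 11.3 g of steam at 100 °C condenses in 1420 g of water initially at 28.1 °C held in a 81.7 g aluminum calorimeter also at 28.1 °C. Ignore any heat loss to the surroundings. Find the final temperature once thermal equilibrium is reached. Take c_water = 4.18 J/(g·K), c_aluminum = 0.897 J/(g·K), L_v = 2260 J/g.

Energy balance with sensible and latent terms:
condense steam: −11.3×2260 = −25538
  condensate cools 100→T: 11.3×4.18×(T − 100) = 47.23(T − 100)
  original water: 5935.6(T − 28.1)
  aluminum cup: 81.7×0.897×(T − 28.1) = 73.28(T − 28.1)
6056.1 T = 25538 + 4723.4 + 168850 = 199111
T ≈ 32.88 °C — below 100 °C, confirming all the steam condensed.

T_f ≈ 32.9 °C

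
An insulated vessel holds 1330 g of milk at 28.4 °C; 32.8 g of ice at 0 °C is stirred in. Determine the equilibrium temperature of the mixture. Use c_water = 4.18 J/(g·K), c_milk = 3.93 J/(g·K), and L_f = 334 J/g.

T_f ≈ 25.6 °C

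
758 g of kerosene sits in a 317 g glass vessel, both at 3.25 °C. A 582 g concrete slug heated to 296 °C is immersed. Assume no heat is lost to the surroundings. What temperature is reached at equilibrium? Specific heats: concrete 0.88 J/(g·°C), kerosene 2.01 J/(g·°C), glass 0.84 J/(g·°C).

T_f ≈ 68.4 °C

Setting the total heat transfer to zero:
582·0.88·(T − 296) + 758·2.01·(T − 3.25) + 317·0.84·(T − 3.25) = 0
2302 T = 157416
T ≈ 68.38 °C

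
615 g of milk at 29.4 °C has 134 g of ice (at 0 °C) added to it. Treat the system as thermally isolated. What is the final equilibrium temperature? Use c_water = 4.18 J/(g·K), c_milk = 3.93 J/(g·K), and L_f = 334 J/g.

T_f ≈ 8.8 °C

Conservation of energy gives ΣQ = 0:
fusion: m_ice L_f = 134·334 = 44756
  meltwater 0→T: 134·4.18·T = 560.12 T
  milk cools: 615·3.93·(T − 29.4) = 2417(T − 29.4)
2977.1 T = 71058 − 44756 = 26302
T ≈ 8.83 °C. Since T > 0 °C, the all-ice-melts assumption holds.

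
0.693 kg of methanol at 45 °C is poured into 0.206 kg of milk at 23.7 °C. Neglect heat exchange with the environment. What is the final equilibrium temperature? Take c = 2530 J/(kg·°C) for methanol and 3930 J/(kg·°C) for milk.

T_f ≈ 38.3 °C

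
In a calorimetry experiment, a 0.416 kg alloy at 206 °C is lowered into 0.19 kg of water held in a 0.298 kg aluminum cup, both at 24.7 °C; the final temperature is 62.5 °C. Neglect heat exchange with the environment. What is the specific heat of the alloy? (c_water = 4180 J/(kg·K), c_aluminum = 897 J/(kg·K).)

Heat gained plus heat lost sum to zero:
0.416×c×(62.5 − 206) + 0.19×4180×(62.5 − 24.7) + 0.298×897×(62.5 − 24.7) = 0
-59.7 c = -40125
c = -40125/-59.7 ≈ 672.2 J/(kg·K)

c ≈ 672 J/(kg·K)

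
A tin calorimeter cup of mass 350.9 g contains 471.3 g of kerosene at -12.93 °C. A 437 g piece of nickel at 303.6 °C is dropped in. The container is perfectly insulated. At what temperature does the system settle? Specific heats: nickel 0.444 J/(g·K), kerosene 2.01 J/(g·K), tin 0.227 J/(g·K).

T_f ≈ 37.4 °C

T_f is the heat-capacity-weighted average of the initial temperatures:
T_f = (194.03×303.6 + 947.31×(-12.93) + 79.65×(-12.93)) / (194.03 + 947.31 + 79.65)
    = 45628 / 1221 ≈ 37.37 °C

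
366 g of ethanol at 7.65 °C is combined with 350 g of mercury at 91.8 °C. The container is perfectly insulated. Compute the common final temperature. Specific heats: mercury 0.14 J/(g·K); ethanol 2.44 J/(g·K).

T_f ≈ 12.0 °C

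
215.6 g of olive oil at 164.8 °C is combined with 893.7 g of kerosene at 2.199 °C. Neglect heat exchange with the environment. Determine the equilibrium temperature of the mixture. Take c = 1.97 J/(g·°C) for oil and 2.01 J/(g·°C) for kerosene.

Set heat shed by the hot body equal to heat absorbed by the cold body:
215.6*1.97*(164.8 − T) = 893.7*2.01*(T − 2.199)
424.73(164.8 − T) = 1796.3(T − 2.199)
2221.1 T = 73946  ⇒  T ≈ 33.29 °C

T_f ≈ 33.3 °C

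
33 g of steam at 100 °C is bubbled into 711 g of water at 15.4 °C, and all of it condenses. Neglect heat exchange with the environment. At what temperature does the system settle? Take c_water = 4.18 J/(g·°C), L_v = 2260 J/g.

Let T be the final temperature. ΣQ_i = 0:
condense steam: −33×2260 = −74580; condensed water 100 °C→T: 137.94(T − 100); water warms: 711×4.18×(T − 15.4) = 2972(T − 15.4)
3109.9 T = 74580 + 13794 + 45768 = 134142
T ≈ 43.13 °C — below 100 °C, confirming all the steam condensed.

T_f ≈ 43.1 °C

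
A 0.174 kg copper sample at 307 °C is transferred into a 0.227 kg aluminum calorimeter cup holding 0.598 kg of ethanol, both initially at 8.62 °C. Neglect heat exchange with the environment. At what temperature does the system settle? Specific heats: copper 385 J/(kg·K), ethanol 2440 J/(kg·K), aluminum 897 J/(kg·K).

T_f ≈ 20.2 °C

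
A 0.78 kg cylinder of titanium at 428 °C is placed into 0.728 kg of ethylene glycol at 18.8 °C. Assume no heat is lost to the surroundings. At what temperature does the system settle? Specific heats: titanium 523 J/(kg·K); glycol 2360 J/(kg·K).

T_f = Σ m_i c_i T_i / Σ m_i c_i:
T_f = (407.94×428 + 1718.1×18.8) / (407.94 + 1718.1)
    = 206898 / 2126 ≈ 97.32 °C

T_f ≈ 97.3 °C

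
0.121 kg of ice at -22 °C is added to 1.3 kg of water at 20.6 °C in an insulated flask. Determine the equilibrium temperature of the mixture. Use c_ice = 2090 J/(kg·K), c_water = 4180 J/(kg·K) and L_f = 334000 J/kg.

T_f ≈ 11.1 °C

Let T be the final temperature. ΣQ_i = 0:
warm ice to 0 °C: 0.121×2090×(0 − (-22)) = 5563.6; fusion: m_ice L_f = 0.121×334000 = 40414; warm the meltwater: 505.78 T; water cools: 1.3×4180×(T − 20.6) = 5434(T − 20.6)
5939.8 T = 111940 − 45978 = 65963
T ≈ 11.11 °C. Since T > 0 °C, the all-ice-melts assumption holds.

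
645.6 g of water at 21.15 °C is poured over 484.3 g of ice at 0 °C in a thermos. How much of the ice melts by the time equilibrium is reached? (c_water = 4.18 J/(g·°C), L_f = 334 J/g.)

m_melted ≈ 171 g

Water can give up m c ΔT = 645.6·4.18·21.15 = 57076 J before reaching 0 °C.
To melt every bit of ice: 484.3·334 = 161756 J.
Since 57076 < 161756 J, not all the ice melts; equilibrium is at 0 °C.
Mass melted = 57076/334 ≈ 170.9 g.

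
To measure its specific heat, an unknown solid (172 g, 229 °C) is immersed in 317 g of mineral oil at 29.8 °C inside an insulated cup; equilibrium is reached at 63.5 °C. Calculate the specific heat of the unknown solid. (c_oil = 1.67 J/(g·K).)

c ≈ 0.627 J/(g·K)

Setting the total heat transfer to zero:
172·c·(63.5 − 229) + 317·1.67·(63.5 − 29.8) = 0
-28466 c = -17840
c = -17840/-28466 ≈ 0.6267 J/(g·K)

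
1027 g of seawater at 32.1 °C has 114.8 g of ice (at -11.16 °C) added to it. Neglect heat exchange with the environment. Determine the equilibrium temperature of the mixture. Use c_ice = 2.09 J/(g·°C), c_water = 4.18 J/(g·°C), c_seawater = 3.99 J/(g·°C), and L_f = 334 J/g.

T_f ≈ 19.8 °C

Sum of m c ΔT and latent-heat terms is zero:
ice -11.16→0 °C: 114.8·2.09·11.16 = 2677.6
  melt ice: 114.8·334 = 38343
  warm the meltwater: 479.86 T
  seawater cools: 1027·3.99·(T − 32.1) = 4097.7(T − 32.1)
4577.6 T = 131537 − 41021 = 90516
T ≈ 19.77 °C (positive, so assuming full melt was valid).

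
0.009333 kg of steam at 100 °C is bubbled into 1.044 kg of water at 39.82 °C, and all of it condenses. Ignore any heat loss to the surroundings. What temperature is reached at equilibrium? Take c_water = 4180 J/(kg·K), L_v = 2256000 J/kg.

Heat gained plus heat lost sum to zero:
condense steam: −0.009333·2256000 = −21055; condensate cools 100→T: 0.009333·4180·(T − 100) = 39.01(T − 100); original water: 4363.9(T − 39.82)
4402.9 T = 21055 + 3901.2 + 173771 = 198728
T ≈ 45.14 °C (< 100 °C, so full condensation is consistent).

T_f ≈ 45.1 °C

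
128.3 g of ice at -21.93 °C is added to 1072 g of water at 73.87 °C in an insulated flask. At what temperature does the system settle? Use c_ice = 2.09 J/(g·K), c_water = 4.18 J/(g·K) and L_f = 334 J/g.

T_f ≈ 56.3 °C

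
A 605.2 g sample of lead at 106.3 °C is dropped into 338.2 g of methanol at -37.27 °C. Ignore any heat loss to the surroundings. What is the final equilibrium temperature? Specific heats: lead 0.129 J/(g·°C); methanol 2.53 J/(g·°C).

T_f = Σ m_i c_i T_i / Σ m_i c_i:
T_f = (78.07·106.3 + 855.65·(-37.27)) / (78.07 + 855.65)
    = -23591 / 933.72 ≈ -25.27 °C

T_f ≈ -25.3 °C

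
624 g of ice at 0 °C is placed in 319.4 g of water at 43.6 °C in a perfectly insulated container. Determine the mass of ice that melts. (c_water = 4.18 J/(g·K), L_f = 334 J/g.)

m_melted ≈ 174 g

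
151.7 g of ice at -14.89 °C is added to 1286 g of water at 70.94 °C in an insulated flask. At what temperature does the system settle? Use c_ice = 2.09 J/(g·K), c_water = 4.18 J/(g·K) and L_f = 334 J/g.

Setting the total heat transfer to zero:
warm ice to 0 °C: 151.7×2.09×(0 − (-14.89)) = 4720.9
  fusion: m_ice L_f = 151.7×334 = 50668
  warm the meltwater: 634.11 T
  water cools: 1286×4.18×(T − 70.94) = 5375.5(T − 70.94)
6009.6 T = 381337 − 55389 = 325948
T ≈ 54.24 °C. Since T > 0 °C, the all-ice-melts assumption holds.

T_f ≈ 54.2 °C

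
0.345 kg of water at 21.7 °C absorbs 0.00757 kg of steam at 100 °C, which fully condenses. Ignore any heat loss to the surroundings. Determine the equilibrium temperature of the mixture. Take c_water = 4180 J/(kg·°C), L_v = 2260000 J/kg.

Let T be the final temperature. ΣQ_i = 0:
latent heat released on condensation: 0.00757·2260000 = 17108; condensed water 100 °C→T: 31.64(T − 100); water warms: 0.345·4180·(T − 21.7) = 1442.1(T − 21.7)
1473.7 T = 17108 + 3164.3 + 31294 = 51566
T ≈ 34.99 °C — below 100 °C, confirming all the steam condensed.

T_f ≈ 35.0 °C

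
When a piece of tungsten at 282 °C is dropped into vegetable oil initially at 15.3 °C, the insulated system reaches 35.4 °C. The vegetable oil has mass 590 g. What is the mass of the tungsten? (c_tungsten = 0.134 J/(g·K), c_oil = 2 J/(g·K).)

m ≈ 718 g

Let T be the final temperature. ΣQ_i = 0:
m·0.134·(35.4 − 282) + 590·2·(35.4 − 15.3) = 0
-33.04 m = -23718
m = -23718/-33.04 ≈ 717.8 g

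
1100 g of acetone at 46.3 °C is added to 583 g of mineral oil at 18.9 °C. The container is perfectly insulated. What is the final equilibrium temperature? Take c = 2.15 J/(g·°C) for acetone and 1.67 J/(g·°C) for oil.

T_f ≈ 38.3 °C

Let T be the final temperature. ΣQ_i = 0:
1100×2.15×(T − 46.3) + 583×1.67×(T − 18.9) = 0
2365(T − 46.3) + 973.61(T − 18.9) = 0
(2365 + 973.61) T = 2365×46.3 + 973.61×18.9
T = 127901 / 3338.6 = 38.3 °C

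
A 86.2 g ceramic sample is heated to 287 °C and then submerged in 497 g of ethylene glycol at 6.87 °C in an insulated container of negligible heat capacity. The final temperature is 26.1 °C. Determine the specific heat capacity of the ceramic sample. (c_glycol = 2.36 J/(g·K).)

c ≈ 1 J/(g·K)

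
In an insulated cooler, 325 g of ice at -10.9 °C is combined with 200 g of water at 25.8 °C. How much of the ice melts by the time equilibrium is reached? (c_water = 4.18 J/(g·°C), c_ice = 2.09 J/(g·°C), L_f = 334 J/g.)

m_melted ≈ 42.4 g

Heat available from the water dropping to 0 °C: 200×4.18×25.8 = 21569 J.
Of that, 325×2.09×10.9 = 7403.8 J goes to bring the ice to 0 °C, leaving 14165 J.
Fully melting the ice requires m_ice L_f = 325×334 = 108550 J.
That's not enough to melt it all — equilibrium is at 0 °C with ice remaining.
Mass melted = 14165/334 ≈ 42.41 g.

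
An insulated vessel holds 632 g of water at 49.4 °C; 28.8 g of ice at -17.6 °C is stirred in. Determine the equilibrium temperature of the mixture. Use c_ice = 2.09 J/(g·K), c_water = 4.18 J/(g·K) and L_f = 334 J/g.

T_f ≈ 43.4 °C

Setting the total heat transfer to zero:
ice -17.6→0 °C: 28.8·2.09·17.6 = 1059.4; latent heat to melt: 28.8·334 = 9619.2; meltwater 0→T: 28.8·4.18·T = 120.38 T; water: 2641.8(T − 49.4)
2762.1 T = 130503 − 10679 = 119824
T ≈ 43.38 °C. Since T > 0 °C, the all-ice-melts assumption holds.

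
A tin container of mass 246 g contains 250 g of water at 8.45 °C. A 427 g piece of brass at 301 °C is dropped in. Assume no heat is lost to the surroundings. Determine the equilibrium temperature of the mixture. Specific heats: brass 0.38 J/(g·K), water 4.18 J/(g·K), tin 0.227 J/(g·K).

T_f ≈ 46.0 °C

Conservation of energy gives ΣQ = 0:
427×0.38×(T − 301) + 250×4.18×(T − 8.45) + 246×0.227×(T − 8.45) = 0
162.26(T − 301) + 1045(T − 8.45) + 55.84(T − 8.45) = 0
1263.1 T = 58142
T = 58142 / 1263.1 = 46 °C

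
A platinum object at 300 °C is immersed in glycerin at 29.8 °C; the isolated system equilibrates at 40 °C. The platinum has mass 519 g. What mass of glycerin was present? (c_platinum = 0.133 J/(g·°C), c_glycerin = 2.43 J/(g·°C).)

Heat lost by the platinum = heat gained by the glycerin:
519×0.133×(300 − 40) = m×2.43×(40 − 29.8)
24.79 m = 17947  ⇒  m ≈ 724.1 g

m ≈ 724 g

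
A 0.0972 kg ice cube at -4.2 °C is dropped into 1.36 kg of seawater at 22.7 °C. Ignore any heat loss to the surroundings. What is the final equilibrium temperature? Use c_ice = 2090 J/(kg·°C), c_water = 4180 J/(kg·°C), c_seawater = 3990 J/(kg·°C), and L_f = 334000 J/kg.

Net heat exchanged in the isolated system is zero:
warm ice to 0 °C: 0.0972×2090×(0 − (-4.2)) = 853.22
  fusion: m_ice L_f = 0.0972×334000 = 32465
  meltwater 0→T: 0.0972×4180×T = 406.3 T
  seawater: 5426.4(T − 22.7)
5832.7 T = 123179 − 33318 = 89861
T ≈ 15.41 °C. Since T > 0 °C, the all-ice-melts assumption holds.

T_f ≈ 15.4 °C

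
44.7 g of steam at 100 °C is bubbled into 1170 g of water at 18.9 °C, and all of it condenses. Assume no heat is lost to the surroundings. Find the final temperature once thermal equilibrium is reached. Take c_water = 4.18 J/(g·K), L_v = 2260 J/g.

Let T be the final temperature. ΣQ_i = 0:
latent heat released on condensation: 44.7·2260 = 101022
  condensed water 100 °C→T: 186.85(T − 100)
  water warms: 1170·4.18·(T − 18.9) = 4890.6(T − 18.9)
5077.4 T = 101022 + 18685 + 92432 = 212139
T ≈ 41.78 °C, under the boiling point, so the assumption holds.

T_f ≈ 41.8 °C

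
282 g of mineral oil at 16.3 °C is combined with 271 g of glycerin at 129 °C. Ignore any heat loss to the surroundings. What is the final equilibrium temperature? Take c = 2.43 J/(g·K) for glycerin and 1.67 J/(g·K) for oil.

T_f ≈ 82.0 °C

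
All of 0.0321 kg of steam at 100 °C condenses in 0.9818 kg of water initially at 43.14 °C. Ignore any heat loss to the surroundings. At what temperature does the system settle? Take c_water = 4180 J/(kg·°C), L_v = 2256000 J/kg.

Heat gained plus heat lost sum to zero:
steam→water at 100 °C releases m L_v = 0.0321·2256000 = 72418; condensate cools 100→T: 0.0321·4180·(T − 100) = 134.18(T − 100); water warms: 0.9818·4180·(T − 43.14) = 4103.9(T − 43.14)
4238.1 T = 72418 + 13418 + 177043 = 262879
T ≈ 62.03 °C (< 100 °C, so full condensation is consistent).

T_f ≈ 62.0 °C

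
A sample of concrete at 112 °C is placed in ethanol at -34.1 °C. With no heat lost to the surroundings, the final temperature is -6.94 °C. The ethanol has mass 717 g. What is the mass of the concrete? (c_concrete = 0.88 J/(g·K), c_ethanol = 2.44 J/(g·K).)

m ≈ 454 g

Energy conservation, ΣQ = 0:
m×0.88×(-6.94 − 112) + 717×2.44×(-6.94 − (-34.1)) = 0
-104.67 m = -47516
m = -47516/-104.67 ≈ 454 g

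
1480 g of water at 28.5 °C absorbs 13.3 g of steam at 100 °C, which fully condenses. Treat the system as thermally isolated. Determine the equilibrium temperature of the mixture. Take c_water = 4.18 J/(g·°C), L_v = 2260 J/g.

T_f ≈ 34.0 °C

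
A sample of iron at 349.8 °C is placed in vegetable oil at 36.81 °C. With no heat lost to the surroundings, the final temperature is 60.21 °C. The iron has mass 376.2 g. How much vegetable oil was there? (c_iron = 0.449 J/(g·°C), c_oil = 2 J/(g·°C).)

m ≈ 1050 g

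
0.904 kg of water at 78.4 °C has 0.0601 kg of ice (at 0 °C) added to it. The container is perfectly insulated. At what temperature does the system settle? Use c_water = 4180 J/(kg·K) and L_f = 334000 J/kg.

T_f ≈ 68.5 °C

Let T be the final temperature. ΣQ_i = 0:
fusion: m_ice L_f = 0.0601×334000 = 20073
  warm the meltwater: 251.22 T
  water cools: 0.904×4180×(T − 78.4) = 3778.7(T − 78.4)
4029.9 T = 296252 − 20073 = 276178
T ≈ 68.53 °C. Since T > 0 °C, the all-ice-melts assumption holds.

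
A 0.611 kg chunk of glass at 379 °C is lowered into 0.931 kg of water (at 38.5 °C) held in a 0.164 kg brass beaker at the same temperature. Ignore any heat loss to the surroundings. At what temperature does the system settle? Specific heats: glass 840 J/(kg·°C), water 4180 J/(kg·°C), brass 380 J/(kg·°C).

T_f ≈ 77.6 °C

Net heat exchanged in the isolated system is zero:
0.611×840×(T − 379) + 0.931×4180×(T − 38.5) + 0.164×380×(T − 38.5) = 0
513.24(T − 379) + 3891.6(T − 38.5) + 62.32(T − 38.5) = 0
(513.24 + 3891.6 + 62.32) T = 513.24×379 + 3891.6×38.5 + 62.32×38.5
T = 346743 / 4467.1 = 77.6 °C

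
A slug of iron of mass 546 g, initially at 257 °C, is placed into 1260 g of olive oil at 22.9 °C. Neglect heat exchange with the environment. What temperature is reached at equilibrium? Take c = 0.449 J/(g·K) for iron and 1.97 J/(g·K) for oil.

T_f ≈ 43.9 °C

|Q_iron| = |Q_oil|:
546×0.449×(257 − T) = 1260×1.97×(T − 22.9)
245.15(257 − T) = 2482.2(T − 22.9)
2727.4 T = 119847  ⇒  T ≈ 43.94 °C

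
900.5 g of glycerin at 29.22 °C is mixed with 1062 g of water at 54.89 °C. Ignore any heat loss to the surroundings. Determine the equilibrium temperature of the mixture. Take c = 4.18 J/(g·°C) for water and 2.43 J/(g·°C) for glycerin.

|Q_water| = |Q_glycerin|:
1062*4.18*(54.89 − T) = 900.5*2.43*(T − 29.22)
4439.2(54.89 − T) = 2188.2(T − 29.22)
6627.4 T = 307605  ⇒  T ≈ 46.41 °C

T_f ≈ 46.4 °C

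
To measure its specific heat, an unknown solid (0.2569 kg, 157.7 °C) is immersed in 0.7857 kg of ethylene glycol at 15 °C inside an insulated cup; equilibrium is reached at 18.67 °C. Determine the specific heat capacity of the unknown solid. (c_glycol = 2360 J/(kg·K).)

c ≈ 191 J/(kg·K)

Taking heat into each body as positive, Σ m c ΔT = 0:
0.2569×c×(18.67 − 157.7) + 0.7857×2360×(18.67 − 15) = 0
-35.72 c = -6805.1
c = -6805.1/-35.72 ≈ 190.5 J/(kg·K)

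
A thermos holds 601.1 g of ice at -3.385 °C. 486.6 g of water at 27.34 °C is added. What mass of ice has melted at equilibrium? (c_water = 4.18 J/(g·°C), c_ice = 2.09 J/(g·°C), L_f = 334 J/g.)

Heat available from the water dropping to 0 °C: 486.6×4.18×27.34 = 55609 J.
Of that, 601.1×2.09×3.385 = 4252.6 J goes to bring the ice to 0 °C, leaving 51357 J.
Fully melting the ice requires m_ice L_f = 601.1×334 = 200767 J.
51357 J < 200767 J, so only part of the ice melts and the system sits at 0 °C.
m_melted×334 = 51357  ⇒  m_melted ≈ 153.8 g.

m_melted ≈ 154 g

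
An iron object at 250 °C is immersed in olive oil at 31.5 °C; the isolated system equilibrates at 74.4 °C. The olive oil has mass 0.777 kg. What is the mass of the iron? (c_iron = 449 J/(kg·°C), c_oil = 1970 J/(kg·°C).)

m ≈ 0.833 kg

Heat lost by the iron = heat gained by the oil:
m×449×(250 − 74.4) = 0.777×1970×(74.4 − 31.5)
78844 m = 65667  ⇒  m ≈ 0.8329 kg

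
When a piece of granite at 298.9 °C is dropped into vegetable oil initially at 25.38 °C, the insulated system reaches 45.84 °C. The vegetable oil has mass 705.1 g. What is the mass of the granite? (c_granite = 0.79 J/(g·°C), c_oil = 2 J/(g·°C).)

Conservation of energy gives ΣQ = 0:
m×0.79×(45.84 − 298.9) + 705.1×2×(45.84 − 25.38) = 0
-199.92 m = -28853
m = -28853/-199.92 ≈ 144.3 g

m ≈ 144 g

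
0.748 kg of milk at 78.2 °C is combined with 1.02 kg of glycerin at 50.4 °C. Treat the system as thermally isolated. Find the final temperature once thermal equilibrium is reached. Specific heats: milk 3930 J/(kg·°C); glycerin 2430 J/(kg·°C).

T_f ≈ 65.5 °C

Net heat exchanged in the isolated system is zero:
0.748*3930*(T − 78.2) + 1.02*2430*(T − 50.4) = 0
(2939.6 + 2478.6) T = 2939.6*78.2 + 2478.6*50.4
T = 354801/5418.2 ≈ 65.48 °C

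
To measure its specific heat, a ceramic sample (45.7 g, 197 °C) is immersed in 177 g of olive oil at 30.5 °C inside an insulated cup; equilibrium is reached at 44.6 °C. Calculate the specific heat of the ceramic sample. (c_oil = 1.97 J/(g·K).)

m_s c (T_s − T_f) = m_oil c_oil (T_f − T_0):
45.7·c·(197 − 44.6) = 177·1.97·(44.6 − 30.5)
6964.7 c = 4916.5  ⇒  c ≈ 0.7059 J/(g·K)

c ≈ 0.706 J/(g·K)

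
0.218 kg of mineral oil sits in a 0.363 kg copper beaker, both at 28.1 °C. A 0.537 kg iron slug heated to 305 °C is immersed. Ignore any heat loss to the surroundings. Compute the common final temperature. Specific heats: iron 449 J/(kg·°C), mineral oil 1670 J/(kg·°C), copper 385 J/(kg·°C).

T_f ≈ 117.7 °C

Setting the total heat transfer to zero:
0.537·449·(T − 305) + 0.218·1670·(T − 28.1) + 0.363·385·(T − 28.1) = 0
744.93 T = 87697
T = 87697 / 744.93 = 118 °C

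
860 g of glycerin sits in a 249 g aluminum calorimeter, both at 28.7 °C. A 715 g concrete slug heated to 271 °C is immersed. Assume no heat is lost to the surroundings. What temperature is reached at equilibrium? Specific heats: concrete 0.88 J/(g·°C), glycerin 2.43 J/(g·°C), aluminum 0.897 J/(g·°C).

Setting the total heat transfer to zero:
715*0.88*(T − 271) + 860*2.43*(T − 28.7) + 249*0.897*(T − 28.7) = 0
629.2(T − 271) + 2089.8(T − 28.7) + 223.35(T − 28.7) = 0
(629.2 + 2089.8 + 223.35) T = 629.2*271 + 2089.8*28.7 + 223.35*28.7
T ≈ 80.51 °C

T_f ≈ 80.5 °C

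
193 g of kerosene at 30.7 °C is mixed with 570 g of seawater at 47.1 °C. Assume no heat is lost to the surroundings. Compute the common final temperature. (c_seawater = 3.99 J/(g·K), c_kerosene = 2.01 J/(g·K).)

Conservation of energy gives ΣQ = 0:
570·3.99·(T − 47.1) + 193·2.01·(T − 30.7) = 0
2274.3(T − 47.1) + 387.93(T − 30.7) = 0
2662.2 T = 119029
T = 119029 / 2662.2 = 44.7 °C

T_f ≈ 44.7 °C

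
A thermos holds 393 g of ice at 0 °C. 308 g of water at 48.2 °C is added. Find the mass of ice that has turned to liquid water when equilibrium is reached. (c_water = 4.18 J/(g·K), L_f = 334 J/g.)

Heat available from the water dropping to 0 °C: 308·4.18·48.2 = 62055 J.
Fully melting the ice requires m_ice L_f = 393·334 = 131262 J.
That's not enough to melt it all — equilibrium is at 0 °C with ice remaining.
m_melted·334 = 62055  ⇒  m_melted ≈ 185.8 g.

m_melted ≈ 186 g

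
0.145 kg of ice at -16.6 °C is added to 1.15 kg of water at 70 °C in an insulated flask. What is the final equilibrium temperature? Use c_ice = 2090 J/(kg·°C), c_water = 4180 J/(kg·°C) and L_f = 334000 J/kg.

Sum of m c ΔT and latent-heat terms is zero:
warm ice to 0 °C: 0.145×2090×(0 − (-16.6)) = 5030.6
  latent heat to melt: 0.145×334000 = 48430
  warm the meltwater: 606.1 T
  water: 4807(T − 70)
5413.1 T = 336490 − 53461 = 283029
T ≈ 52.29 °C (positive, so assuming full melt was valid).

T_f ≈ 52.3 °C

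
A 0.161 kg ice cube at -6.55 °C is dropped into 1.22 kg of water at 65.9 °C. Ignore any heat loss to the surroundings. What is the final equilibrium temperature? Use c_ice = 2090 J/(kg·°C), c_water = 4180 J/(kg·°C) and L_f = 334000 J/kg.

Energy conservation, ΣQ = 0:
warm ice to 0 °C: 0.161×2090×(0 − (-6.55)) = 2204; fusion: m_ice L_f = 0.161×334000 = 53774; warm the meltwater: 672.98 T; water: 5099.6(T − 65.9)
5772.6 T = 336064 − 55978 = 280086
T ≈ 48.52 °C (positive, so assuming full melt was valid).

T_f ≈ 48.5 °C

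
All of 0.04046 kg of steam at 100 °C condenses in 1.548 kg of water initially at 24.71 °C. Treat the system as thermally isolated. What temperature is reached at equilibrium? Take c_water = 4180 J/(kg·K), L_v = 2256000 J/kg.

T_f ≈ 40.4 °C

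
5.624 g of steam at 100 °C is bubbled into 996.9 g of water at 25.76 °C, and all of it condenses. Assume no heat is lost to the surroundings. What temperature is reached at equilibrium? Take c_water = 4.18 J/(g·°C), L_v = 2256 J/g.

T_f ≈ 29.2 °C

Let T be the final temperature. ΣQ_i = 0:
steam→water at 100 °C releases m L_v = 5.624×2256 = 12688; condensed water 100 °C→T: 23.51(T − 100); water warms: 996.9×4.18×(T − 25.76) = 4167(T − 25.76)
4190.6 T = 12688 + 2350.8 + 107343 = 122382
T ≈ 29.20 °C, under the boiling point, so the assumption holds.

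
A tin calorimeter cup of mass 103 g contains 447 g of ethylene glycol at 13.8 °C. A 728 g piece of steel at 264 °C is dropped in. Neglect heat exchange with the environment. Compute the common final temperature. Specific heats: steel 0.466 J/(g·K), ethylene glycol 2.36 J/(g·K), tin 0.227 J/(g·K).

T_f ≈ 73.7 °C

Heat gained plus heat lost sum to zero:
728×0.466×(T − 264) + 447×2.36×(T − 13.8) + 103×0.227×(T − 13.8) = 0
339.25(T − 264) + 1054.9(T − 13.8) + 23.38(T − 13.8) = 0
(339.25 + 1054.9 + 23.38) T = 339.25×264 + 1054.9×13.8 + 23.38×13.8
T = 104442/1417.5 ≈ 73.68 °C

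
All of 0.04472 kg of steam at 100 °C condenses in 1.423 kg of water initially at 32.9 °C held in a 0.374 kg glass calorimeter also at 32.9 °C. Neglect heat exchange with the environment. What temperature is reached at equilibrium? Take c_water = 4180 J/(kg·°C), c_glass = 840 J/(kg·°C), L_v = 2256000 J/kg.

T_f ≈ 50.5 °C

Energy balance with sensible and latent terms:
latent heat released on condensation: 0.04472×2256000 = 100888; condensate cools 100→T: 0.04472×4180×(T − 100) = 186.93(T − 100); water warms: 1.423×4180×(T − 32.9) = 5948.1(T − 32.9); glass cup: 0.374×840×(T − 32.9) = 314.16(T − 32.9)
6449.2 T = 100888 + 18693 + 206030 = 325611
T ≈ 50.49 °C — below 100 °C, confirming all the steam condensed.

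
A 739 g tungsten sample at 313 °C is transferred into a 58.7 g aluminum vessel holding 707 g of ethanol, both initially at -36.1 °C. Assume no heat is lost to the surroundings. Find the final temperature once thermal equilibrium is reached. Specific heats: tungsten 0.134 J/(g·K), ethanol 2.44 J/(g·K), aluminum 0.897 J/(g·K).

Setting the total heat transfer to zero:
739·0.134·(T − 313) + 707·2.44·(T − (-36.1)) + 58.7·0.897·(T − (-36.1)) = 0
99.03(T − 313) + 1725.1(T − (-36.1)) + 52.65(T − (-36.1)) = 0
(99.03 + 1725.1 + 52.65) T = 99.03·313 + 1725.1·(-36.1) + 52.65·(-36.1)
T ≈ -17.68 °C

T_f ≈ -17.7 °C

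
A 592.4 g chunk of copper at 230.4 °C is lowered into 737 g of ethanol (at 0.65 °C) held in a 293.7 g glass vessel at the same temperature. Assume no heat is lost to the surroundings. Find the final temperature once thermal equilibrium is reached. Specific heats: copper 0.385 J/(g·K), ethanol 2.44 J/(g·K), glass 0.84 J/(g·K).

T_f ≈ 23.7 °C

Net heat exchanged in the isolated system is zero:
592.4·0.385·(T − 230.4) + 737·2.44·(T − 0.65) + 293.7·0.84·(T − 0.65) = 0
2273.1 T = 53877
T = 53877 / 2273.1 = 23.7 °C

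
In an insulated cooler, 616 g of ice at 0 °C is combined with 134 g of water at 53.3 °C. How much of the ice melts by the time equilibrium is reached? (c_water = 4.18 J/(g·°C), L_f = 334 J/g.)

m_melted ≈ 89.4 g

Cooling the water to 0 °C releases 134×4.18×53.3 = 29854 J.
Melting all 616 g of ice would need 616×334 = 205744 J.
That's not enough to melt it all — equilibrium is at 0 °C with ice remaining.
m_melt = 29854 / L_f = 89.38 g.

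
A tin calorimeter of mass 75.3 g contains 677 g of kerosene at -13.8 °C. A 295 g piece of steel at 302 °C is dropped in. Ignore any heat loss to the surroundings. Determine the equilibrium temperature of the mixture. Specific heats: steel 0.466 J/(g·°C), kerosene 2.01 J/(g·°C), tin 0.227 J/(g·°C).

T_f is the heat-capacity-weighted average of the initial temperatures:
T_f = (137.47*302 + 1360.8*(-13.8) + 17.09*(-13.8)) / (137.47 + 1360.8 + 17.09)
    = 22501 / 1515.3 ≈ 14.85 °C

T_f ≈ 14.8 °C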